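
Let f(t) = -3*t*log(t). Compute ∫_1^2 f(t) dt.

Integrate by parts once (u = ln t, dv = -3*t dt).
An antiderivative is F(t) = -3*t**2*(2*log(t) - 1)/4.
Then F(2) - F(1) = (3 - log(64)) - (3/4) = 9/4 - log(64).

9/4 - log(64)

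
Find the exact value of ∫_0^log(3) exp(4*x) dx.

20

Let u = exp(x), so du = exp(x) dx. When x = 0, u = 1; when x = log(3), u = 3.
The integral becomes ∫ u**3 du from 1 to 3, with antiderivative u**4/4.
Back in x: F(x) = exp(4*x)/4.
Then F(log(3)) - F(0) = (81/4) - (1/4) = 20.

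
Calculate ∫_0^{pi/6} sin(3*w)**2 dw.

pi/12

Use the identity sin^2(3*w) = (1 - cos(6*w))/2.
An antiderivative is F(w) = w/2 - sin(6*w)/12.
Then F(pi/6) - F(0) = (pi/12) - (0) = pi/12.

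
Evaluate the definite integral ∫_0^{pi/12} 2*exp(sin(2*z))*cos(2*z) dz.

Let u = sin(2*z), so du = 2*cos(2*z) dz. When z = 0, u = 0; when z = pi/12, u = 1/2.
The integral becomes ∫ exp(u) du from 0 to 1/2, with antiderivative exp(u).
Back in z: F(z) = exp(sin(2*z)).
Then F(pi/12) - F(0) = (exp(1/2)) - (1) = -1 + exp(1/2).

-1 + exp(1/2)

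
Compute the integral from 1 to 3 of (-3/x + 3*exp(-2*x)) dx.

An antiderivative is F(x) = -3*log(x) - 3*exp(-2*x)/2.
Then F(3) - F(1) = (-3*log(3) - 3*exp(-6)/2) - (-3*exp(-2)/2) = -3*log(3) - 3*exp(-6)/2 + 3*exp(-2)/2.

-3*log(3) - 3*exp(-6)/2 + 3*exp(-2)/2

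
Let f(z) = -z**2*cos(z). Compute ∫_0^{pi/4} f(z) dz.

sqrt(2)*(-8*pi - pi**2 + 32)/32

Integrate by parts twice (u = z^2, dv = -cos(z) dz).
An antiderivative is F(z) = -z**2*sin(z) - 2*z*cos(z) + 2*sin(z).
Then F(pi/4) - F(0) = (sqrt(2)*(-8*pi - pi**2 + 32)/32) - (0) = sqrt(2)*(-8*pi - pi**2 + 32)/32.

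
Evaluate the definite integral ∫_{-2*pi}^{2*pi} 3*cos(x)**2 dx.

6*pi

Use the identity cos^2(x) = (1 + cos(2*x))/2.
An antiderivative is F(x) = 3*x/2 + 3*sin(2*x)/4.
Then F(2*pi) - F(-2*pi) = (3*pi) - (-3*pi) = 6*pi.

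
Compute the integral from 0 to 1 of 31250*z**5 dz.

Let u = 5*z, so du = 5 dz. When z = 0, u = 0; when z = 1, u = 5.
The integral becomes 2·∫ u**5 du from 0 to 5, with antiderivative u**6/3.
Back in z: F(z) = 15625*z**6/3.
Then F(1) - F(0) = (15625/3) - (0) = 15625/3.

15625/3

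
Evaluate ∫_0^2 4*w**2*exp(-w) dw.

8 - 40*exp(-2)

Integrate by parts twice (u = w^2, dv = 4*exp(-w) dw).
An antiderivative is F(w) = (-4*w**2 - 8*w - 8)*exp(-w).
Then F(2) - F(0) = (-40*exp(-2)) - (-8) = 8 - 40*exp(-2).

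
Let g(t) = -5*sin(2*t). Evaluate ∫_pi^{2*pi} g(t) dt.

0

An antiderivative is F(t) = 5*cos(2*t)/2.
Then F(2*pi) - F(pi) = (5/2) - (5/2) = 0.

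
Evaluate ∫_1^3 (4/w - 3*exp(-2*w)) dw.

-3*exp(-2)/2 + 3*exp(-6)/2 + 4*log(3)

An antiderivative is F(w) = 4*log(w) + 3*exp(-2*w)/2.
Then F(3) - F(1) = (3*exp(-6)/2 + 4*log(3)) - (3*exp(-2)/2) = -3*exp(-2)/2 + 3*exp(-6)/2 + 4*log(3).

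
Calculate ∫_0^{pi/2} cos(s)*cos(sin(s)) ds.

sin(1)

Let u = sin(s), so du = cos(s) ds. When s = 0, u = 0; when s = pi/2, u = 1.
The integral becomes ∫ cos(u) du from 0 to 1, with antiderivative sin(u).
Back in s: F(s) = sin(sin(s)).
Then F(pi/2) - F(0) = (sin(1)) - (0) = sin(1).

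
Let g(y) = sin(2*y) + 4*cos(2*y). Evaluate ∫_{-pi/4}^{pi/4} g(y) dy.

4

An antiderivative is F(y) = 2*sin(2*y) - cos(2*y)/2.
Then F(pi/4) - F(-pi/4) = (2) - (-2) = 4.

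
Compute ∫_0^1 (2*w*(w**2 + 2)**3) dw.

65/4

Let u = w**2 + 2, so du = 2*w dw. When w = 0, u = 2; when w = 1, u = 3.
The integral becomes ∫ u**3 du from 2 to 3, with antiderivative u**4/4.
Back in w: F(w) = (w**2 + 2)**4/4.
Then F(1) - F(0) = (81/4) - (4) = 65/4.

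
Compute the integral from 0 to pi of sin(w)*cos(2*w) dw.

Use the identity sin(w)cos(2*w) = [sin(3*w) + sin(-w)]/2.
An antiderivative is F(w) = cos(w)/2 - cos(3*w)/6.
Then F(pi) - F(0) = (-1/3) - (1/3) = -2/3.

-2/3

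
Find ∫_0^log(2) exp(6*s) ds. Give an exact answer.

Let u = exp(s), so du = exp(s) ds. When s = 0, u = 1; when s = log(2), u = 2.
The integral becomes ∫ u**5 du from 1 to 2, with antiderivative u**6/6.
Back in s: F(s) = exp(6*s)/6.
Then F(log(2)) - F(0) = (32/3) - (1/6) = 21/2.

21/2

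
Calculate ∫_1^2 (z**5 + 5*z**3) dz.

By the power rule, an antiderivative is F(z) = z**6/6 + 5*z**4/4.
Then F(2) - F(1) = (92/3) - (17/12) = 117/4.

117/4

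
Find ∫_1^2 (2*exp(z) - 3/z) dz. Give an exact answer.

-2*exp(1) - log(8) + 2*exp(2)

An antiderivative is F(z) = 2*exp(z) - 3*log(z).
Then F(2) - F(1) = (-log(8) + 2*exp(2)) - (2*exp(1)) = -2*exp(1) - log(8) + 2*exp(2).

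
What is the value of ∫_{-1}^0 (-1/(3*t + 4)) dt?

-2*log(2)/3

An antiderivative is F(t) = -log(3*t + 4)/3.
Then F(0) - F(-1) = (-2*log(2)/3) - (0) = -2*log(2)/3.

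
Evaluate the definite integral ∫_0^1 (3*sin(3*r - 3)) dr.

-1 + cos(3)

Let u = 3*r - 3, so du = 3 dr. When r = 0, u = -3; when r = 1, u = 0.
The integral becomes ∫ sin(u) du from -3 to 0, with antiderivative -cos(u).
Back in r: F(r) = -cos(3*r - 3).
Then F(1) - F(0) = (-1) - (-cos(3)) = -1 + cos(3).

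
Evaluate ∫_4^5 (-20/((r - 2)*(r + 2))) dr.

-10*log(3) + 5*log(7)

Factor the denominator: r**2 - 4 = (r + 2)(r - 2).
Partial fractions: -20/((r - 2)*(r + 2)) = 5/(r + 2) - 5/(r - 2).
An antiderivative is F(r) = -5*log(r - 2) + 5*log(r + 2).
Then F(5) - F(4) = (-5*log(3) + 5*log(7)) - (5*log(3)) = -10*log(3) + 5*log(7).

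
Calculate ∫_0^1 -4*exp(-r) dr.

-4 + 4*exp(-1)

An antiderivative is F(r) = 4*exp(-r).
Then F(1) - F(0) = (4*exp(-1)) - (4) = -4 + 4*exp(-1).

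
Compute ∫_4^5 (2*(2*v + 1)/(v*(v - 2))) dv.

Factor the denominator: v**2 - 2*v = v(v - 2).
Partial fractions: 2*(2*v + 1)/(v*(v - 2)) = -1/v + 5/(v - 2).
An antiderivative is F(v) = -log(v) + 5*log(v - 2).
Then F(5) - F(4) = (-log(5) + 5*log(3)) - (log(8)) = -3*log(2) - log(5) + 5*log(3).

-3*log(2) - log(5) + 5*log(3)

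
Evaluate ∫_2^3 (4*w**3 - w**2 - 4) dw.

By the power rule, an antiderivative is F(w) = w**4 - w**3/3 - 4*w.
Then F(3) - F(2) = (60) - (16/3) = 164/3.

164/3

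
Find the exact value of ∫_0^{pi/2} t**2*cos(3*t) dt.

Integrate by parts twice (u = t^2, dv = cos(3*t) dt).
An antiderivative is F(t) = t**2*sin(3*t)/3 + 2*t*cos(3*t)/9 - 2*sin(3*t)/27.
Then F(pi/2) - F(0) = (2/27 - pi**2/12) - (0) = 2/27 - pi**2/12.

2/27 - pi**2/12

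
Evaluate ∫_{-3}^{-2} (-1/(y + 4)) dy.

-log(2)

An antiderivative is F(y) = -log(y + 4).
Then F(-2) - F(-3) = (-log(2)) - (0) = -log(2).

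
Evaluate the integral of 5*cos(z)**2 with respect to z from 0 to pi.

5*pi/2

Use the identity cos^2(z) = (1 + cos(2*z))/2.
An antiderivative is F(z) = 5*z/2 + 5*sin(2*z)/4.
Then F(pi) - F(0) = (5*pi/2) - (0) = 5*pi/2.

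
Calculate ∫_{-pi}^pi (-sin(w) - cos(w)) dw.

0

An antiderivative is F(w) = -sin(w) + cos(w).
Then F(pi) - F(-pi) = (-1) - (-1) = 0.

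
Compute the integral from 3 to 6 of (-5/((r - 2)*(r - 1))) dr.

Factor the denominator: r**2 - 3*r + 2 = (r - 1)(r - 2).
Partial fractions: -5/((r - 2)*(r - 1)) = 5/(r - 1) - 5/(r - 2).
An antiderivative is F(r) = -5*log(r - 2) + 5*log(r - 1).
Then F(6) - F(3) = (-10*log(2) + 5*log(5)) - (log(32)) = -15*log(2) + 5*log(5).

-15*log(2) + 5*log(5)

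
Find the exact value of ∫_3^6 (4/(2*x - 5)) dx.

An antiderivative is F(x) = 2*log(2*x - 5).
Then F(6) - F(3) = (log(49)) - (0) = log(49).

log(49)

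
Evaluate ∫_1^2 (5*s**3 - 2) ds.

67/4

By the power rule, an antiderivative is F(s) = 5*s**4/4 - 2*s.
Then F(2) - F(1) = (16) - (-3/4) = 67/4.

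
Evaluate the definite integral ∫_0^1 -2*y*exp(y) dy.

Integrate by parts once (u = y, dv = -2*exp(y) dy).
An antiderivative is F(y) = (-2*y + 2)*exp(y).
Then F(1) - F(0) = (0) - (2) = -2.

-2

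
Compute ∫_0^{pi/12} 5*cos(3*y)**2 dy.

5/12 + 5*pi/24

Use the identity cos^2(3*y) = (1 + cos(6*y))/2.
An antiderivative is F(y) = 5*y/2 + 5*sin(6*y)/12.
Then F(pi/12) - F(0) = (5/12 + 5*pi/24) - (0) = 5/12 + 5*pi/24.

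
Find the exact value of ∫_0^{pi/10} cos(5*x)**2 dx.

Use the identity cos^2(5*x) = (1 + cos(10*x))/2.
An antiderivative is F(x) = x/2 + sin(10*x)/20.
Then F(pi/10) - F(0) = (pi/20) - (0) = pi/20.

pi/20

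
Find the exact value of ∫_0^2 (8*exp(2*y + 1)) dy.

-4*exp(1)*(1 - exp(4))

Let u = 2*y + 1, so du = 2 dy. When y = 0, u = 1; when y = 2, u = 5.
The integral becomes 4·∫ exp(u) du from 1 to 5, with antiderivative 4*exp(u).
Back in y: F(y) = 4*exp(2*y + 1).
Then F(2) - F(0) = (4*exp(5)) - (4*exp(1)) = -4*exp(1)*(1 - exp(4)).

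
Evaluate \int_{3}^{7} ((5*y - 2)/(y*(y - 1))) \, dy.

log(3) + 2*log(7)

Factor the denominator: y**2 - y = y(y - 1).
Partial fractions: (5*y - 2)/(y*(y - 1)) = 2/y + 3/(y - 1).
An antiderivative is F(y) = 2*log(y) + 3*log(y - 1).
Then F(7) - F(3) = (3*log(2) + 3*log(3) + 2*log(7)) - (log(72)) = log(3) + 2*log(7).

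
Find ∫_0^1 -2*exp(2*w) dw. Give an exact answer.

1 - exp(2)

An antiderivative is F(w) = -exp(2*w).
Then F(1) - F(0) = (-exp(2)) - (-1) = 1 - exp(2).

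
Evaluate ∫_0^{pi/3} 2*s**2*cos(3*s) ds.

Integrate by parts twice (u = s^2, dv = 2*cos(3*s) ds).
An antiderivative is F(s) = 2*s**2*sin(3*s)/3 + 4*s*cos(3*s)/9 - 4*sin(3*s)/27.
Then F(pi/3) - F(0) = (-4*pi/27) - (0) = -4*pi/27.

-4*pi/27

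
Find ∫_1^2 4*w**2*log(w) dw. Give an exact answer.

Integrate by parts once (u = ln w, dv = 4*w**2 dw).
An antiderivative is F(w) = 4*w**3*(3*log(w) - 1)/9.
Then F(2) - F(1) = (-32/9 + 32*log(2)/3) - (-4/9) = -28/9 + 32*log(2)/3.

-28/9 + 32*log(2)/3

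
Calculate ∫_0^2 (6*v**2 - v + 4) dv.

22

By the power rule, an antiderivative is F(v) = 2*v**3 - v**2/2 + 4*v.
Then F(2) - F(0) = (22) - (0) = 22.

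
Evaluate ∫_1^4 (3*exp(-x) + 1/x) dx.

(-3 + 3*exp(3) + log(4**exp(4)))*exp(-4)

An antiderivative is F(x) = log(x) - 3*exp(-x).
Then F(4) - F(1) = ((-3 + log(4**exp(4)))*exp(-4)) - (-3*exp(-1)) = (-3 + 3*exp(3) + log(4**exp(4)))*exp(-4).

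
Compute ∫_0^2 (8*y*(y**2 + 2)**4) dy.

Let u = y**2 + 2, so du = 2*y dy. When y = 0, u = 2; when y = 2, u = 6.
The integral becomes 4·∫ u**4 du from 2 to 6, with antiderivative 4*u**5/5.
Back in y: F(y) = 4*(y**2 + 2)**5/5.
Then F(2) - F(0) = (31104/5) - (128/5) = 30976/5.

30976/5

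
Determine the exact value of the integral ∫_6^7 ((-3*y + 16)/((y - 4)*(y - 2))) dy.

-5*log(5) + 2*log(3) + 8*log(2)

Factor the denominator: y**2 - 6*y + 8 = (y - 2)(y - 4).
Partial fractions: (-3*y + 16)/((y - 4)*(y - 2)) = -5/(y - 2) + 2/(y - 4).
An antiderivative is F(y) = 2*log(y - 4) - 5*log(y - 2).
Then F(7) - F(6) = (-5*log(5) + 2*log(3)) - (-8*log(2)) = -5*log(5) + 2*log(3) + 8*log(2).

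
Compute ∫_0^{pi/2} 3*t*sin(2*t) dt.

Integrate by parts once (u = t, dv = 3*sin(2*t) dt).
An antiderivative is F(t) = -3*t*cos(2*t)/2 + 3*sin(2*t)/4.
Then F(pi/2) - F(0) = (3*pi/4) - (0) = 3*pi/4.

3*pi/4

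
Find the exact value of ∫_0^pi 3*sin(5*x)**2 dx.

3*pi/2

Use the identity sin^2(5*x) = (1 - cos(10*x))/2.
An antiderivative is F(x) = 3*x/2 - 3*sin(10*x)/20.
Then F(pi) - F(0) = (3*pi/2) - (0) = 3*pi/2.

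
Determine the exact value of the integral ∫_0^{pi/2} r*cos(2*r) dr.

-1/2

Integrate by parts once (u = r, dv = cos(2*r) dr).
An antiderivative is F(r) = r*sin(2*r)/2 + cos(2*r)/4.
Then F(pi/2) - F(0) = (-1/4) - (1/4) = -1/2.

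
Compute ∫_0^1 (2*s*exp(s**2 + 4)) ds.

Let u = s**2 + 4, so du = 2*s ds. When s = 0, u = 4; when s = 1, u = 5.
The integral becomes ∫ exp(u) du from 4 to 5, with antiderivative exp(u).
Back in s: F(s) = exp(s**2 + 4).
Then F(1) - F(0) = (exp(5)) - (exp(4)) = -exp(4) + exp(5).

-exp(4) + exp(5)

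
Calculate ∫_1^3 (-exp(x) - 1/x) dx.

An antiderivative is F(x) = -exp(x) - log(x).
Then F(3) - F(1) = (-exp(3) - log(3)) - (-exp(1)) = -exp(3) - log(3) + exp(1).

-exp(3) - log(3) + exp(1)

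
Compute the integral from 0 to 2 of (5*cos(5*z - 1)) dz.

sin(9) + sin(1)

Let u = 5*z - 1, so du = 5 dz. When z = 0, u = -1; when z = 2, u = 9.
The integral becomes ∫ cos(u) du from -1 to 9, with antiderivative sin(u).
Back in z: F(z) = sin(5*z - 1).
Then F(2) - F(0) = (sin(9)) - (-sin(1)) = sin(9) + sin(1).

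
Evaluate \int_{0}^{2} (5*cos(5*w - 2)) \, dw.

sin(2) + sin(8)

Let u = 5*w - 2, so du = 5 dw. When w = 0, u = -2; when w = 2, u = 8.
The integral becomes ∫ cos(u) du from -2 to 8, with antiderivative sin(u).
Back in w: F(w) = sin(5*w - 2).
Then F(2) - F(0) = (sin(8)) - (-sin(2)) = sin(2) + sin(8).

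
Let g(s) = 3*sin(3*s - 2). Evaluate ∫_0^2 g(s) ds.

Let u = 3*s - 2, so du = 3 ds. When s = 0, u = -2; when s = 2, u = 4.
The integral becomes ∫ sin(u) du from -2 to 4, with antiderivative -cos(u).
Back in s: F(s) = -cos(3*s - 2).
Then F(2) - F(0) = (-cos(4)) - (-cos(2)) = cos(2) - cos(4).

cos(2) - cos(4)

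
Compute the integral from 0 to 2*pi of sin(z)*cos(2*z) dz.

Use the identity sin(z)cos(2*z) = [sin(3*z) + sin(-z)]/2.
An antiderivative is F(z) = cos(z)/2 - cos(3*z)/6.
Then F(2*pi) - F(0) = (1/3) - (1/3) = 0.

0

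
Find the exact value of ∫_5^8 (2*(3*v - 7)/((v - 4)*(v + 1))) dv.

Factor the denominator: v**2 - 3*v - 4 = (v + 1)(v - 4).
Partial fractions: 2*(3*v - 7)/((v - 4)*(v + 1)) = 4/(v + 1) + 2/(v - 4).
An antiderivative is F(v) = 2*log(v - 4) + 4*log(v + 1).
Then F(8) - F(5) = (4*log(2) + 8*log(3)) - (4*log(2) + 4*log(3)) = log(81).

log(81)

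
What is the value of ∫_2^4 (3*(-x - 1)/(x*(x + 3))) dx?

log(25/98)

Factor the denominator: x**2 + 3*x = (x + 3)x.
Partial fractions: 3*(-x - 1)/(x*(x + 3)) = -2/(x + 3) - 1/x.
An antiderivative is F(x) = -log(x) - 2*log(x + 3).
Then F(4) - F(2) = (-2*log(7) - 2*log(2)) - (-log(50)) = log(25/98).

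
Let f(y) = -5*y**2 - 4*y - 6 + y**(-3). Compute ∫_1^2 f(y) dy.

-559/24

By the power rule, an antiderivative is F(y) = -5*y**3/3 - 2*y**2 - 6*y - 1/(2*y**2).
Then F(2) - F(1) = (-803/24) - (-61/6) = -559/24.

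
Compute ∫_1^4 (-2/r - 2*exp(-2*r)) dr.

An antiderivative is F(r) = -2*log(r) + exp(-2*r).
Then F(4) - F(1) = (-4*log(2) + exp(-8)) - (exp(-2)) = -4*log(2) - exp(-2) + exp(-8).

-4*log(2) - exp(-2) + exp(-8)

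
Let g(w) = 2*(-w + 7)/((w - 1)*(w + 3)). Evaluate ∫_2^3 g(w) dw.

Factor the denominator: w**2 + 2*w - 3 = (w + 3)(w - 1).
Partial fractions: 2*(-w + 7)/((w - 1)*(w + 3)) = -5/(w + 3) + 3/(w - 1).
An antiderivative is F(w) = 3*log(w - 1) - 5*log(w + 3).
Then F(3) - F(2) = (-5*log(3) - 2*log(2)) - (-5*log(5)) = -5*log(3) - 2*log(2) + 5*log(5).

-5*log(3) - 2*log(2) + 5*log(5)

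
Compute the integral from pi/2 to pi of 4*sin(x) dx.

An antiderivative is F(x) = -4*cos(x).
Then F(pi) - F(pi/2) = (4) - (0) = 4.

4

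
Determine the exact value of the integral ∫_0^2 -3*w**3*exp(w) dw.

-6*exp(2) - 18

Integrate by parts 3 times (u = w^3, dv = -3*exp(w) dw).
An antiderivative is F(w) = (-3*w**3 + 9*w**2 - 18*w + 18)*exp(w).
Then F(2) - F(0) = (-6*exp(2)) - (18) = -6*exp(2) - 18.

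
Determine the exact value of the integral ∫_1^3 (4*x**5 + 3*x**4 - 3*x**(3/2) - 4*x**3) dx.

By the power rule, an antiderivative is F(x) = 2*x**6/3 - 6*x**(5/2)/5 + 3*x**5/5 - x**4.
Then F(3) - F(1) = (2754/5 - 54*sqrt(3)/5) - (-14/15) = 8276/15 - 54*sqrt(3)/5.

8276/15 - 54*sqrt(3)/5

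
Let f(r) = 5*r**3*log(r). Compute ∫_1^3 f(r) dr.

-25 + 405*log(3)/4

Integrate by parts once (u = ln r, dv = 5*r**3 dr).
An antiderivative is F(r) = 5*r**4*(4*log(r) - 1)/16.
Then F(3) - F(1) = (-405/16 + 405*log(3)/4) - (-5/16) = -25 + 405*log(3)/4.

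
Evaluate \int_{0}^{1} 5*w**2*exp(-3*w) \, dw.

10/27 - 85*exp(-3)/27

Integrate by parts twice (u = w^2, dv = 5*exp(-3*w) dw).
An antiderivative is F(w) = (-45*w**2 - 30*w - 10)*exp(-3*w)/27.
Then F(1) - F(0) = (-85*exp(-3)/27) - (-10/27) = 10/27 - 85*exp(-3)/27.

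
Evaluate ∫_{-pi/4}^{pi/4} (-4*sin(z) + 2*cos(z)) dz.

An antiderivative is F(z) = 2*sin(z) + 4*cos(z).
Then F(pi/4) - F(-pi/4) = (3*sqrt(2)) - (sqrt(2)) = 2*sqrt(2).

2*sqrt(2)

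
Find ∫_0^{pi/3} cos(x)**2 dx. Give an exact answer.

Use the identity cos^2(x) = (1 + cos(2*x))/2.
An antiderivative is F(x) = x/2 + sin(2*x)/4.
Then F(pi/3) - F(0) = (sqrt(3)/8 + pi/6) - (0) = sqrt(3)/8 + pi/6.

sqrt(3)/8 + pi/6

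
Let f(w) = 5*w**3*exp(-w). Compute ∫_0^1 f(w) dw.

30 - 80*exp(-1)

Integrate by parts 3 times (u = w^3, dv = 5*exp(-w) dw).
An antiderivative is F(w) = (-5*w**3 - 15*w**2 - 30*w - 30)*exp(-w).
Then F(1) - F(0) = (-80*exp(-1)) - (-30) = 30 - 80*exp(-1).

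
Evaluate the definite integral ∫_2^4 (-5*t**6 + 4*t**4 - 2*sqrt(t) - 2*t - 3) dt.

-1138882/105 + 8*sqrt(2)/3

By the power rule, an antiderivative is F(t) = -5*t**7/7 + 4*t**5/5 - 4*t**(3/2)/3 - t**2 - 3*t.
Then F(4) - F(2) = (-1146844/105) - (-2654/35 - 8*sqrt(2)/3) = -1138882/105 + 8*sqrt(2)/3.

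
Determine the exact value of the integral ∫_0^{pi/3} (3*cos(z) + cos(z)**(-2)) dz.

5*sqrt(3)/2

An antiderivative is F(z) = 3*sin(z) + tan(z).
Then F(pi/3) - F(0) = (5*sqrt(3)/2) - (0) = 5*sqrt(3)/2.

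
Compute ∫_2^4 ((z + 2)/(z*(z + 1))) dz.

Factor the denominator: z**2 + z = (z + 1)z.
Partial fractions: (z + 2)/(z*(z + 1)) = -1/(z + 1) + 2/z.
An antiderivative is F(z) = 2*log(z) - log(z + 1).
Then F(4) - F(2) = (log(16/5)) - (log(4/3)) = log(12/5).

log(12/5)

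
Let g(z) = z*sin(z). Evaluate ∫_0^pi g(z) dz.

pi

Integrate by parts once (u = z, dv = sin(z) dz).
An antiderivative is F(z) = -z*cos(z) + sin(z).
Then F(pi) - F(0) = (pi) - (0) = pi.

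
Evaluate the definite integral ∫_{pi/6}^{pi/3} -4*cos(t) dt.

2 - 2*sqrt(3)

An antiderivative is F(t) = -4*sin(t).
Then F(pi/3) - F(pi/6) = (-2*sqrt(3)) - (-2) = 2 - 2*sqrt(3).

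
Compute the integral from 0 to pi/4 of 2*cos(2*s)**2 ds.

Use the identity cos^2(2*s) = (1 + cos(4*s))/2.
An antiderivative is F(s) = s + sin(4*s)/4.
Then F(pi/4) - F(0) = (pi/4) - (0) = pi/4.

pi/4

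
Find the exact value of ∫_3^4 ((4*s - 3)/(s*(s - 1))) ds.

Factor the denominator: s**2 - s = s(s - 1).
Partial fractions: (4*s - 3)/(s*(s - 1)) = 3/s + 1/(s - 1).
An antiderivative is F(s) = 3*log(s) + log(s - 1).
Then F(4) - F(3) = (log(3) + 6*log(2)) - (log(54)) = log(32/9).

log(32/9)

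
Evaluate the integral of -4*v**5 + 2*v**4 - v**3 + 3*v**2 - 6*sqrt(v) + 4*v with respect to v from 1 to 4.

-46391/20

By the power rule, an antiderivative is F(v) = -2*v**6/3 + 2*v**5/5 - v**4/4 - 4*v**(3/2) + v**3 + 2*v**2.
Then F(4) - F(1) = (-34816/15) - (-91/60) = -46391/20.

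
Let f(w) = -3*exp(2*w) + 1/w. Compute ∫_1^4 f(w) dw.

An antiderivative is F(w) = -3*exp(2*w)/2 + log(w).
Then F(4) - F(1) = (-3*exp(8)/2 + log(4)) - (-3*exp(2)/2) = -3*exp(8)/2 + log(4) + 3*exp(2)/2.

-3*exp(8)/2 + log(4) + 3*exp(2)/2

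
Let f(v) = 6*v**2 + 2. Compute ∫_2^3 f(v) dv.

40

By the power rule, an antiderivative is F(v) = 2*v**3 + 2*v.
Then F(3) - F(2) = (60) - (20) = 40.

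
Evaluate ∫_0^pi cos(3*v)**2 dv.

Use the identity cos^2(3*v) = (1 + cos(6*v))/2.
An antiderivative is F(v) = v/2 + sin(6*v)/12.
Then F(pi) - F(0) = (pi/2) - (0) = pi/2.

pi/2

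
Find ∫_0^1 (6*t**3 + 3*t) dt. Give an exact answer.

By the power rule, an antiderivative is F(t) = 3*t**4/2 + 3*t**2/2.
Then F(1) - F(0) = (3) - (0) = 3.

3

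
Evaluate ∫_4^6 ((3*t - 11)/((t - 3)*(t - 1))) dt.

-5*log(3) + 4*log(5)

Factor the denominator: t**2 - 4*t + 3 = (t - 1)(t - 3).
Partial fractions: (3*t - 11)/((t - 3)*(t - 1)) = 4/(t - 1) - 1/(t - 3).
An antiderivative is F(t) = -log(t - 3) + 4*log(t - 1).
Then F(6) - F(4) = (-log(3) + 4*log(5)) - (log(81)) = -5*log(3) + 4*log(5).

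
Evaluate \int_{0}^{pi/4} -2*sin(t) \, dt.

-2 + sqrt(2)

An antiderivative is F(t) = 2*cos(t).
Then F(pi/4) - F(0) = (sqrt(2)) - (2) = -2 + sqrt(2).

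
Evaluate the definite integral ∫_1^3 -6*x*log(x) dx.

Integrate by parts once (u = ln x, dv = -6*x dx).
An antiderivative is F(x) = -3*x**2*(2*log(x) - 1)/2.
Then F(3) - F(1) = (27/2 - 27*log(3)) - (3/2) = 12 - 27*log(3).

12 - 27*log(3)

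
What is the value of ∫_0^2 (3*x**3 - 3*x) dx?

By the power rule, an antiderivative is F(x) = 3*x**4/4 - 3*x**2/2.
Then F(2) - F(0) = (6) - (0) = 6.

6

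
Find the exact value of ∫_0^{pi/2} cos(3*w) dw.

-1/3

An antiderivative is F(w) = sin(3*w)/3.
Then F(pi/2) - F(0) = (-1/3) - (0) = -1/3.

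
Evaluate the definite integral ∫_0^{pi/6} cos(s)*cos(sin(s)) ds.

Let u = sin(s), so du = cos(s) ds. When s = 0, u = 0; when s = pi/6, u = 1/2.
The integral becomes ∫ cos(u) du from 0 to 1/2, with antiderivative sin(u).
Back in s: F(s) = sin(sin(s)).
Then F(pi/6) - F(0) = (sin(1/2)) - (0) = sin(1/2).

sin(1/2)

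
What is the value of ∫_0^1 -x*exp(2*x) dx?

-exp(2)/4 - 1/4

Integrate by parts once (u = x, dv = -exp(2*x) dx).
An antiderivative is F(x) = (-2*x + 1)*exp(2*x)/4.
Then F(1) - F(0) = (-exp(2)/4) - (1/4) = -exp(2)/4 - 1/4.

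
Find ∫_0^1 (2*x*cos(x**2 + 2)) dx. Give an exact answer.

-sin(2) + sin(3)

Let u = x**2 + 2, so du = 2*x dx. When x = 0, u = 2; when x = 1, u = 3.
The integral becomes ∫ cos(u) du from 2 to 3, with antiderivative sin(u).
Back in x: F(x) = sin(x**2 + 2).
Then F(1) - F(0) = (sin(3)) - (sin(2)) = -sin(2) + sin(3).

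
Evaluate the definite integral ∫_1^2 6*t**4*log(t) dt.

-186/25 + 192*log(2)/5

Integrate by parts once (u = ln t, dv = 6*t**4 dt).
An antiderivative is F(t) = 6*t**5*(5*log(t) - 1)/25.
Then F(2) - F(1) = (-192/25 + 192*log(2)/5) - (-6/25) = -186/25 + 192*log(2)/5.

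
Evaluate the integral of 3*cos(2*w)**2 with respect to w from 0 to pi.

Use the identity cos^2(2*w) = (1 + cos(4*w))/2.
An antiderivative is F(w) = 3*w/2 + 3*sin(4*w)/8.
Then F(pi) - F(0) = (3*pi/2) - (0) = 3*pi/2.

3*pi/2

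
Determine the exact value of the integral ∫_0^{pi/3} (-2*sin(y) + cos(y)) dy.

-1 + sqrt(3)/2

An antiderivative is F(y) = sin(y) + 2*cos(y).
Then F(pi/3) - F(0) = (sqrt(3)/2 + 1) - (2) = -1 + sqrt(3)/2.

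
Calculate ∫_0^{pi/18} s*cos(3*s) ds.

Integrate by parts once (u = s, dv = cos(3*s) ds).
An antiderivative is F(s) = s*sin(3*s)/3 + cos(3*s)/9.
Then F(pi/18) - F(0) = (pi/108 + sqrt(3)/18) - (1/9) = -1/9 + pi/108 + sqrt(3)/18.

-1/9 + pi/108 + sqrt(3)/18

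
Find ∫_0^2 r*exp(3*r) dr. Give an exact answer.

1/9 + 5*exp(6)/9

Integrate by parts once (u = r, dv = exp(3*r) dr).
An antiderivative is F(r) = (3*r - 1)*exp(3*r)/9.
Then F(2) - F(0) = (5*exp(6)/9) - (-1/9) = 1/9 + 5*exp(6)/9.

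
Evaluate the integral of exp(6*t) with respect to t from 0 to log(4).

Let u = exp(t), so du = exp(t) dt. When t = 0, u = 1; when t = log(4), u = 4.
The integral becomes ∫ u**5 du from 1 to 4, with antiderivative u**6/6.
Back in t: F(t) = exp(6*t)/6.
Then F(log(4)) - F(0) = (2048/3) - (1/6) = 1365/2.

1365/2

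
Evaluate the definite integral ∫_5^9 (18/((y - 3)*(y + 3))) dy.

Factor the denominator: y**2 - 9 = (y + 3)(y - 3).
Partial fractions: 18/((y - 3)*(y + 3)) = -3/(y + 3) + 3/(y - 3).
An antiderivative is F(y) = 3*log(y - 3) - 3*log(y + 3).
Then F(9) - F(5) = (-log(8)) - (-log(64)) = log(8).

log(8)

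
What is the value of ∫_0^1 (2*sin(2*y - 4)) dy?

Let u = 2*y - 4, so du = 2 dy. When y = 0, u = -4; when y = 1, u = -2.
The integral becomes ∫ sin(u) du from -4 to -2, with antiderivative -cos(u).
Back in y: F(y) = -cos(2*y - 4).
Then F(1) - F(0) = (-cos(2)) - (-cos(4)) = cos(4) - cos(2).

cos(4) - cos(2)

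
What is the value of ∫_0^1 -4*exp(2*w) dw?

2 - 2*exp(2)

An antiderivative is F(w) = -2*exp(2*w).
Then F(1) - F(0) = (-2*exp(2)) - (-2) = 2 - 2*exp(2).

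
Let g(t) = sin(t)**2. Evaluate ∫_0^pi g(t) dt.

pi/2

Use the identity sin^2(t) = (1 - cos(2*t))/2.
An antiderivative is F(t) = t/2 - sin(2*t)/4.
Then F(pi) - F(0) = (pi/2) - (0) = pi/2.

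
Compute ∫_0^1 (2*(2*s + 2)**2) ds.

56/3

Let u = 2*s + 2, so du = 2 ds. When s = 0, u = 2; when s = 1, u = 4.
The integral becomes ∫ u**2 du from 2 to 4, with antiderivative u**3/3.
Back in s: F(s) = (2*s + 2)**3/3.
Then F(1) - F(0) = (64/3) - (8/3) = 56/3.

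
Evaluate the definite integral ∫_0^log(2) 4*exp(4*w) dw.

Let u = exp(w), so du = exp(w) dw. When w = 0, u = 1; when w = log(2), u = 2.
The integral becomes 4·∫ u**3 du from 1 to 2, with antiderivative u**4.
Back in w: F(w) = exp(4*w).
Then F(log(2)) - F(0) = (16) - (1) = 15.

15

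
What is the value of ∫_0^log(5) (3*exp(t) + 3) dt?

3*log(5) + 12

An antiderivative is F(t) = 3*t + 3*exp(t).
Then F(log(5)) - F(0) = (3*log(5) + 15) - (3) = 3*log(5) + 12.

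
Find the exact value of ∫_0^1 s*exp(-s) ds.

Integrate by parts once (u = s, dv = exp(-s) ds).
An antiderivative is F(s) = (-s - 1)*exp(-s).
Then F(1) - F(0) = (-2*exp(-1)) - (-1) = 1 - 2*exp(-1).

1 - 2*exp(-1)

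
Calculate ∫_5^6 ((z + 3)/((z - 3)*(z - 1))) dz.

Factor the denominator: z**2 - 4*z + 3 = (z - 1)(z - 3).
Partial fractions: (z + 3)/((z - 3)*(z - 1)) = -2/(z - 1) + 3/(z - 3).
An antiderivative is F(z) = 3*log(z - 3) - 2*log(z - 1).
Then F(6) - F(5) = (log(27/25)) - (-log(2)) = log(54/25).

log(54/25)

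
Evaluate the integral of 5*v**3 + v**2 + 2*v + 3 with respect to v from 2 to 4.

1010/3

By the power rule, an antiderivative is F(v) = 5*v**4/4 + v**3/3 + v**2 + 3*v.
Then F(4) - F(2) = (1108/3) - (98/3) = 1010/3.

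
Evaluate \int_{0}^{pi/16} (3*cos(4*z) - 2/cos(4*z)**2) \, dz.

An antiderivative is F(z) = 3*sin(4*z)/4 - tan(4*z)/2.
Then F(pi/16) - F(0) = (-1/2 + 3*sqrt(2)/8) - (0) = -1/2 + 3*sqrt(2)/8.

-1/2 + 3*sqrt(2)/8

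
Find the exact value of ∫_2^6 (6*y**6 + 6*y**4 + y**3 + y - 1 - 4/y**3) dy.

78579832/315

By the power rule, an antiderivative is F(y) = 6*y**7/7 + 6*y**5/5 + y**4/4 + y**2/2 - y + 2/y**2.
Then F(6) - F(2) = (157255811/630) - (10683/70) = 78579832/315.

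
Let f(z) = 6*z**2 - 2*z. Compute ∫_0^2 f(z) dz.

12

By the power rule, an antiderivative is F(z) = 2*z**3 - z**2.
Then F(2) - F(0) = (12) - (0) = 12.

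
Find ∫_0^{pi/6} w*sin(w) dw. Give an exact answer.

-sqrt(3)*pi/12 + 1/2

Integrate by parts once (u = w, dv = sin(w) dw).
An antiderivative is F(w) = -w*cos(w) + sin(w).
Then F(pi/6) - F(0) = (-sqrt(3)*pi/12 + 1/2) - (0) = -sqrt(3)*pi/12 + 1/2.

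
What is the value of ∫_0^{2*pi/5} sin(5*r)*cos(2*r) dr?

Use the identity sin(5*r)cos(2*r) = [sin(7*r) + sin(3*r)]/2.
An antiderivative is F(r) = -cos(3*r)/6 - cos(7*r)/14.
Then F(2*pi/5) - F(0) = (5/84 + 5*sqrt(5)/84) - (-5/21) = 5*sqrt(5)/84 + 25/84.

5*sqrt(5)/84 + 25/84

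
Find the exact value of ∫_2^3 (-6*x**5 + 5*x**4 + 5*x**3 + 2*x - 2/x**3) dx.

-3311/9

By the power rule, an antiderivative is F(x) = -x**6 + x**5 + 5*x**4/4 + x**2 + x**(-2).
Then F(3) - F(2) = (-13523/36) - (-31/4) = -3311/9.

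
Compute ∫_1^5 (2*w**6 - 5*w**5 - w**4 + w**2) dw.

By the power rule, an antiderivative is F(w) = 2*w**7/7 - 5*w**6/6 - w**5/5 + w**3/3.
Then F(5) - F(1) = (366125/42) - (-29/70) = 915356/105.

915356/105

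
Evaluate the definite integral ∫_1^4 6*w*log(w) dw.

-45/2 + 96*log(2)

Integrate by parts once (u = ln w, dv = 6*w dw).
An antiderivative is F(w) = 3*w**2*(2*log(w) - 1)/2.
Then F(4) - F(1) = (-24 + 96*log(2)) - (-3/2) = -45/2 + 96*log(2).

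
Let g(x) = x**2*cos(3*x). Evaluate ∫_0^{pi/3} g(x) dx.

-2*pi/27

Integrate by parts twice (u = x^2, dv = cos(3*x) dx).
An antiderivative is F(x) = x**2*sin(3*x)/3 + 2*x*cos(3*x)/9 - 2*sin(3*x)/27.
Then F(pi/3) - F(0) = (-2*pi/27) - (0) = -2*pi/27.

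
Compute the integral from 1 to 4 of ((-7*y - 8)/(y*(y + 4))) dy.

-19*log(2) + 5*log(5)

Factor the denominator: y**2 + 4*y = (y + 4)y.
Partial fractions: (-7*y - 8)/(y*(y + 4)) = -5/(y + 4) - 2/y.
An antiderivative is F(y) = -2*log(y) - 5*log(y + 4).
Then F(4) - F(1) = (-19*log(2)) - (-5*log(5)) = -19*log(2) + 5*log(5).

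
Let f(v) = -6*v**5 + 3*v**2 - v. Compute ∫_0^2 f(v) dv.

By the power rule, an antiderivative is F(v) = -v**6 + v**3 - v**2/2.
Then F(2) - F(0) = (-58) - (0) = -58.

-58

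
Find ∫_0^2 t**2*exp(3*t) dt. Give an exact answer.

-2/27 + 26*exp(6)/27

Integrate by parts twice (u = t^2, dv = exp(3*t) dt).
An antiderivative is F(t) = (9*t**2 - 6*t + 2)*exp(3*t)/27.
Then F(2) - F(0) = (26*exp(6)/27) - (2/27) = -2/27 + 26*exp(6)/27.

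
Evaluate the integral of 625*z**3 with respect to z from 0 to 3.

Let u = 5*z, so du = 5 dz. When z = 0, u = 0; when z = 3, u = 15.
The integral becomes ∫ u**3 du from 0 to 15, with antiderivative u**4/4.
Back in z: F(z) = 625*z**4/4.
Then F(3) - F(0) = (50625/4) - (0) = 50625/4.

50625/4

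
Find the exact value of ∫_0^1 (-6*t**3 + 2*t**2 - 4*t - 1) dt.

By the power rule, an antiderivative is F(t) = -3*t**4/2 + 2*t**3/3 - 2*t**2 - t.
Then F(1) - F(0) = (-23/6) - (0) = -23/6.

-23/6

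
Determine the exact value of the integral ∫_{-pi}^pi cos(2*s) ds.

An antiderivative is F(s) = sin(2*s)/2.
Then F(pi) - F(-pi) = (0) - (0) = 0.

0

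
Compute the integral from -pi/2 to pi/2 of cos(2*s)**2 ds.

Use the identity cos^2(2*s) = (1 + cos(4*s))/2.
An antiderivative is F(s) = s/2 + sin(4*s)/8.
Then F(pi/2) - F(-pi/2) = (pi/4) - (-pi/4) = pi/2.

pi/2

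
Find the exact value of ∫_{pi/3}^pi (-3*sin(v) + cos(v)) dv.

-9/2 - sqrt(3)/2

An antiderivative is F(v) = sin(v) + 3*cos(v).
Then F(pi) - F(pi/3) = (-3) - (sqrt(3)/2 + 3/2) = -9/2 - sqrt(3)/2.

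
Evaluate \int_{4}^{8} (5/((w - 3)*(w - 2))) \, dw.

-5*log(3) + 5*log(5)

Factor the denominator: w**2 - 5*w + 6 = (w - 2)(w - 3).
Partial fractions: 5/((w - 3)*(w - 2)) = -5/(w - 2) + 5/(w - 3).
An antiderivative is F(w) = 5*log(w - 3) - 5*log(w - 2).
Then F(8) - F(4) = (-5*log(3) - 5*log(2) + 5*log(5)) - (-log(32)) = -5*log(3) + 5*log(5).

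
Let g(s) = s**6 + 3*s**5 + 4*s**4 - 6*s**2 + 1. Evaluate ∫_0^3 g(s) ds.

57423/70

By the power rule, an antiderivative is F(s) = s**7/7 + s**6/2 + 4*s**5/5 - 2*s**3 + s.
Then F(3) - F(0) = (57423/70) - (0) = 57423/70.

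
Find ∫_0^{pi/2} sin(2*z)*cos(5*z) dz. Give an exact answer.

-2/21

Use the identity sin(2*z)cos(5*z) = [sin(7*z) + sin(-3*z)]/2.
An antiderivative is F(z) = cos(3*z)/6 - cos(7*z)/14.
Then F(pi/2) - F(0) = (0) - (2/21) = -2/21.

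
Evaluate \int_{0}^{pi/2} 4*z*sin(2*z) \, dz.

pi

Integrate by parts once (u = z, dv = 4*sin(2*z) dz).
An antiderivative is F(z) = -2*z*cos(2*z) + sin(2*z).
Then F(pi/2) - F(0) = (pi) - (0) = pi.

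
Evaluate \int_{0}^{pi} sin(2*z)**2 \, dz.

Use the identity sin^2(2*z) = (1 - cos(4*z))/2.
An antiderivative is F(z) = z/2 - sin(4*z)/8.
Then F(pi) - F(0) = (pi/2) - (0) = pi/2.

pi/2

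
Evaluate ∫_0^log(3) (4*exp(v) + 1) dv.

log(3) + 8

An antiderivative is F(v) = v + 4*exp(v).
Then F(log(3)) - F(0) = (log(3) + 12) - (4) = log(3) + 8.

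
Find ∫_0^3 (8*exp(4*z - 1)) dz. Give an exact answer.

-(2 - 2*exp(12))*exp(-1)

Let u = 4*z - 1, so du = 4 dz. When z = 0, u = -1; when z = 3, u = 11.
The integral becomes 2·∫ exp(u) du from -1 to 11, with antiderivative 2*exp(u).
Back in z: F(z) = 2*exp(4*z - 1).
Then F(3) - F(0) = (2*exp(11)) - (2*exp(-1)) = -(2 - 2*exp(12))*exp(-1).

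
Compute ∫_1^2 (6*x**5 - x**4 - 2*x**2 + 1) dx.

797/15

By the power rule, an antiderivative is F(x) = x**6 - x**5/5 - 2*x**3/3 + x.
Then F(2) - F(1) = (814/15) - (17/15) = 797/15.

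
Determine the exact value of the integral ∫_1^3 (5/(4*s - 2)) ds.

An antiderivative is F(s) = 5*log(4*s - 2)/4.
Then F(3) - F(1) = (5*log(10)/4) - (5*log(2)/4) = 5*log(5)/4.

5*log(5)/4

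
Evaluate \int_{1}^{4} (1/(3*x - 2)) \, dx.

log(10)/3

An antiderivative is F(x) = log(3*x - 2)/3.
Then F(4) - F(1) = (log(10)/3) - (0) = log(10)/3.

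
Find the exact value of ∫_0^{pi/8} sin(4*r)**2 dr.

Use the identity sin^2(4*r) = (1 - cos(8*r))/2.
An antiderivative is F(r) = r/2 - sin(8*r)/16.
Then F(pi/8) - F(0) = (pi/16) - (0) = pi/16.

pi/16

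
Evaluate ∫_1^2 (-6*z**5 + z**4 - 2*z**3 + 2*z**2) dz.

-1789/30

By the power rule, an antiderivative is F(z) = -z**6 + z**5/5 - z**4/2 + 2*z**3/3.
Then F(2) - F(1) = (-904/15) - (-19/30) = -1789/30.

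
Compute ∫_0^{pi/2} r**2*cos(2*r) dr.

-pi/4

Integrate by parts twice (u = r^2, dv = cos(2*r) dr).
An antiderivative is F(r) = r**2*sin(2*r)/2 + r*cos(2*r)/2 - sin(2*r)/4.
Then F(pi/2) - F(0) = (-pi/4) - (0) = -pi/4.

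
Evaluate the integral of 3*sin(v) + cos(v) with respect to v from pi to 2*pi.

-6

An antiderivative is F(v) = sin(v) - 3*cos(v).
Then F(2*pi) - F(pi) = (-3) - (3) = -6.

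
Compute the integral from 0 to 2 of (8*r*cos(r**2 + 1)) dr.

4*sin(5) - 4*sin(1)

Let u = r**2 + 1, so du = 2*r dr. When r = 0, u = 1; when r = 2, u = 5.
The integral becomes 4·∫ cos(u) du from 1 to 5, with antiderivative 4*sin(u).
Back in r: F(r) = 4*sin(r**2 + 1).
Then F(2) - F(0) = (4*sin(5)) - (4*sin(1)) = 4*sin(5) - 4*sin(1).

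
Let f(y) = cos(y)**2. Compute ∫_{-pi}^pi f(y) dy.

pi

Use the identity cos^2(y) = (1 + cos(2*y))/2.
An antiderivative is F(y) = y/2 + sin(2*y)/4.
Then F(pi) - F(-pi) = (pi/2) - (-pi/2) = pi.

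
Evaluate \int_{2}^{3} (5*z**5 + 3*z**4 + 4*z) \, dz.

20723/30

By the power rule, an antiderivative is F(z) = 5*z**6/6 + 3*z**5/5 + 2*z**2.
Then F(3) - F(2) = (7713/10) - (1208/15) = 20723/30.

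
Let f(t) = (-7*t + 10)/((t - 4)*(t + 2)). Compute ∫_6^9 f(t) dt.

-4*log(11) - 3*log(5) + 15*log(2)

Factor the denominator: t**2 - 2*t - 8 = (t + 2)(t - 4).
Partial fractions: (-7*t + 10)/((t - 4)*(t + 2)) = -4/(t + 2) - 3/(t - 4).
An antiderivative is F(t) = -3*log(t - 4) - 4*log(t + 2).
Then F(9) - F(6) = (-4*log(11) - 3*log(5)) - (-15*log(2)) = -4*log(11) - 3*log(5) + 15*log(2).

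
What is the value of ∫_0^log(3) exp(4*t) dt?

20

Let u = exp(t), so du = exp(t) dt. When t = 0, u = 1; when t = log(3), u = 3.
The integral becomes ∫ u**3 du from 1 to 3, with antiderivative u**4/4.
Back in t: F(t) = exp(4*t)/4.
Then F(log(3)) - F(0) = (81/4) - (1/4) = 20.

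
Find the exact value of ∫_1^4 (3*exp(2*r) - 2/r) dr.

-3*exp(2)/2 - log(16) + 3*exp(8)/2

An antiderivative is F(r) = 3*exp(2*r)/2 - 2*log(r).
Then F(4) - F(1) = (-log(16) + 3*exp(8)/2) - (3*exp(2)/2) = -3*exp(2)/2 - log(16) + 3*exp(8)/2.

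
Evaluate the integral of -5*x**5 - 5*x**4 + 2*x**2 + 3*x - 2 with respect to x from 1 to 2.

By the power rule, an antiderivative is F(x) = -5*x**6/6 - x**5 + 2*x**3/3 + 3*x**2/2 - 2*x.
Then F(2) - F(1) = (-78) - (-5/3) = -229/3.

-229/3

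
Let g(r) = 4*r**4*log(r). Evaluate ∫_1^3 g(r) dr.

-968/25 + 972*log(3)/5

Integrate by parts once (u = ln r, dv = 4*r**4 dr).
An antiderivative is F(r) = 4*r**5*(5*log(r) - 1)/25.
Then F(3) - F(1) = (-972/25 + 972*log(3)/5) - (-4/25) = -968/25 + 972*log(3)/5.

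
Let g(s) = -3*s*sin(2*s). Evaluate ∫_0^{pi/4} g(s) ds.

Integrate by parts once (u = s, dv = -3*sin(2*s) ds).
An antiderivative is F(s) = 3*s*cos(2*s)/2 - 3*sin(2*s)/4.
Then F(pi/4) - F(0) = (-3/4) - (0) = -3/4.

-3/4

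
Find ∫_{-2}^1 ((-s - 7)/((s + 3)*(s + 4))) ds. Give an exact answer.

Factor the denominator: s**2 + 7*s + 12 = (s + 4)(s + 3).
Partial fractions: (-s - 7)/((s + 3)*(s + 4)) = 3/(s + 4) - 4/(s + 3).
An antiderivative is F(s) = -4*log(s + 3) + 3*log(s + 4).
Then F(1) - F(-2) = (-8*log(2) + 3*log(5)) - (log(8)) = -11*log(2) + 3*log(5).

-11*log(2) + 3*log(5)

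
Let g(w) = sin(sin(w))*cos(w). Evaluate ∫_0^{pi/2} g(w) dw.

Let u = sin(w), so du = cos(w) dw. When w = 0, u = 0; when w = pi/2, u = 1.
The integral becomes ∫ sin(u) du from 0 to 1, with antiderivative -cos(u).
Back in w: F(w) = -cos(sin(w)).
Then F(pi/2) - F(0) = (-cos(1)) - (-1) = 1 - cos(1).

1 - cos(1)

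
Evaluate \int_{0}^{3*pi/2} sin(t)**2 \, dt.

Use the identity sin^2(t) = (1 - cos(2*t))/2.
An antiderivative is F(t) = t/2 - sin(2*t)/4.
Then F(3*pi/2) - F(0) = (3*pi/4) - (0) = 3*pi/4.

3*pi/4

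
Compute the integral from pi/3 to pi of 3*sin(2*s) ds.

-9/4

An antiderivative is F(s) = -3*cos(2*s)/2.
Then F(pi) - F(pi/3) = (-3/2) - (3/4) = -9/4.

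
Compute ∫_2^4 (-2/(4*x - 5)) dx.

-log(11)/2 + log(3)/2

An antiderivative is F(x) = -log(4*x - 5)/2.
Then F(4) - F(2) = (-log(11)/2) - (-log(3)/2) = -log(11)/2 + log(3)/2.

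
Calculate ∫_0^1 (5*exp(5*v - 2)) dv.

Let u = 5*v - 2, so du = 5 dv. When v = 0, u = -2; when v = 1, u = 3.
The integral becomes ∫ exp(u) du from -2 to 3, with antiderivative exp(u).
Back in v: F(v) = exp(5*v - 2).
Then F(1) - F(0) = (exp(3)) - (exp(-2)) = -(1 - exp(5))*exp(-2).

-(1 - exp(5))*exp(-2)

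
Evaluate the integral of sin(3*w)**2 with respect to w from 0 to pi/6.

Use the identity sin^2(3*w) = (1 - cos(6*w))/2.
An antiderivative is F(w) = w/2 - sin(6*w)/12.
Then F(pi/6) - F(0) = (pi/12) - (0) = pi/12.

pi/12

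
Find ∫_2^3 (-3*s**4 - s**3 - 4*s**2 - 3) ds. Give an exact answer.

-10271/60

By the power rule, an antiderivative is F(s) = -3*s**5/5 - s**4/4 - 4*s**3/3 - 3*s.
Then F(3) - F(2) = (-4221/20) - (-598/15) = -10271/60.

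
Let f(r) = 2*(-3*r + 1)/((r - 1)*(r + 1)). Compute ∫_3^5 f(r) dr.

log(4/81)

Factor the denominator: r**2 - 1 = (r + 1)(r - 1).
Partial fractions: 2*(-3*r + 1)/((r - 1)*(r + 1)) = -4/(r + 1) - 2/(r - 1).
An antiderivative is F(r) = -2*log(r - 1) - 4*log(r + 1).
Then F(5) - F(3) = (-8*log(2) - 4*log(3)) - (-10*log(2)) = log(4/81).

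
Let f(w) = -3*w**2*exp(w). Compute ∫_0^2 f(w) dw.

6 - 6*exp(2)

Integrate by parts twice (u = w^2, dv = -3*exp(w) dw).
An antiderivative is F(w) = (-3*w**2 + 6*w - 6)*exp(w).
Then F(2) - F(0) = (-6*exp(2)) - (-6) = 6 - 6*exp(2).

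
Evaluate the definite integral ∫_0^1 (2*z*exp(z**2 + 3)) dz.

-exp(3) + exp(4)

Let u = z**2 + 3, so du = 2*z dz. When z = 0, u = 3; when z = 1, u = 4.
The integral becomes ∫ exp(u) du from 3 to 4, with antiderivative exp(u).
Back in z: F(z) = exp(z**2 + 3).
Then F(1) - F(0) = (exp(4)) - (exp(3)) = -exp(3) + exp(4).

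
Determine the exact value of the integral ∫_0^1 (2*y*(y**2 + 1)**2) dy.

7/3

Let u = y**2 + 1, so du = 2*y dy. When y = 0, u = 1; when y = 1, u = 2.
The integral becomes ∫ u**2 du from 1 to 2, with antiderivative u**3/3.
Back in y: F(y) = (y**2 + 1)**3/3.
Then F(1) - F(0) = (8/3) - (1/3) = 7/3.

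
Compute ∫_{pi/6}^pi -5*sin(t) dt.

An antiderivative is F(t) = 5*cos(t).
Then F(pi) - F(pi/6) = (-5) - (5*sqrt(3)/2) = -5 - 5*sqrt(3)/2.

-5 - 5*sqrt(3)/2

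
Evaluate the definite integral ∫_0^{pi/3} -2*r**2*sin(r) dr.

Integrate by parts twice (u = r^2, dv = -2*sin(r) dr).
An antiderivative is F(r) = 2*r**2*cos(r) - 4*r*sin(r) - 4*cos(r).
Then F(pi/3) - F(0) = (-2*sqrt(3)*pi/3 - 2 + pi**2/9) - (-4) = -2*sqrt(3)*pi/3 + pi**2/9 + 2.

-2*sqrt(3)*pi/3 + pi**2/9 + 2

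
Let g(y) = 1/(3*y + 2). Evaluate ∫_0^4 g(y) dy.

An antiderivative is F(y) = log(3*y + 2)/3.
Then F(4) - F(0) = (log(14)/3) - (log(2)/3) = log(7)/3.

log(7)/3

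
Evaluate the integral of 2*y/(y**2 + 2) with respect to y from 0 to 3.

Let u = y**2 + 2, so du = 2*y dy. When y = 0, u = 2; when y = 3, u = 11.
The integral becomes ∫ 1/u du from 2 to 11, with antiderivative log(u).
Back in y: F(y) = log(y**2 + 2).
Then F(3) - F(0) = (log(11)) - (log(2)) = log(11/2).

log(11/2)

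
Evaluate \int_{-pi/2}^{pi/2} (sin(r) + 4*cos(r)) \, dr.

An antiderivative is F(r) = 4*sin(r) - cos(r).
Then F(pi/2) - F(-pi/2) = (4) - (-4) = 8.

8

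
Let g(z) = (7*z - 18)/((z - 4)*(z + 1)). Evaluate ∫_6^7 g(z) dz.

Factor the denominator: z**2 - 3*z - 4 = (z + 1)(z - 4).
Partial fractions: (7*z - 18)/((z - 4)*(z + 1)) = 5/(z + 1) + 2/(z - 4).
An antiderivative is F(z) = 2*log(z - 4) + 5*log(z + 1).
Then F(7) - F(6) = (2*log(3) + 15*log(2)) - (2*log(2) + 5*log(7)) = -5*log(7) + 2*log(3) + 13*log(2).

-5*log(7) + 2*log(3) + 13*log(2)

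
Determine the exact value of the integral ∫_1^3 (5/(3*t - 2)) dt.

5*log(7)/3

An antiderivative is F(t) = 5*log(3*t - 2)/3.
Then F(3) - F(1) = (5*log(7)/3) - (0) = 5*log(7)/3.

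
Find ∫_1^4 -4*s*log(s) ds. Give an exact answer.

Integrate by parts once (u = ln s, dv = -4*s ds).
An antiderivative is F(s) = -s**2*(2*log(s) - 1).
Then F(4) - F(1) = (16 - 64*log(2)) - (1) = 15 - 64*log(2).

15 - 64*log(2)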